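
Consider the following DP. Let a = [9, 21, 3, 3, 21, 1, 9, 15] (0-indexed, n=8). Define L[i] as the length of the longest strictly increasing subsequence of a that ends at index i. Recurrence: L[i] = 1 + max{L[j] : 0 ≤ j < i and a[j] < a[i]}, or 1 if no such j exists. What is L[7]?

   i    0    1    2    3    4    5    6    7
a[i]    9   21    3    3   21    1    9   15
L[i]    1    2    1    1    2    1    2    3

3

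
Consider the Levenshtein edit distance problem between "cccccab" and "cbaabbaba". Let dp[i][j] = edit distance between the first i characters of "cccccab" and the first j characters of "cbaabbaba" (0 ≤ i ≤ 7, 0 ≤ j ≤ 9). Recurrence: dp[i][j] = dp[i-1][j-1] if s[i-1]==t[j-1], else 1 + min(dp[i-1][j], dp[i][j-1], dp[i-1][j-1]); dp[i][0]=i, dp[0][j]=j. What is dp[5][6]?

   ''  c  b  a  a  b  b  a  b  a
''  0  1  2  3  4  5  6  7  8  9
 c  1  0  1  2  3  4  5  6  7  8
 c  2  1  1  2  3  4  5  6  7  8
 c  3  2  2  2  3  4  5  6  7  8
 c  4  3  3  3  3  4  5  6  7  8
 c  5  4  4  4  4  4  5  6  7  8
 a  6  5  5  4  4  5  5  5  6  7
 b  7  6  5  5  5  4  5  6  5  6

5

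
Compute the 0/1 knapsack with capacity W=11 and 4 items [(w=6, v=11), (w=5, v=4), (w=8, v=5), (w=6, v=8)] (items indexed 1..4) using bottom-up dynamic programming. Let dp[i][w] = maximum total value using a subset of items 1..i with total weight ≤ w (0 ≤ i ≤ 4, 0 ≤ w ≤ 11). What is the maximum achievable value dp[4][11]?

15

i\w   0   1   2   3   4   5   6   7   8   9  10  11
  0   0   0   0   0   0   0   0   0   0   0   0   0
  1   0   0   0   0   0   0  11  11  11  11  11  11
  2   0   0   0   0   0   4  11  11  11  11  11  15
  3   0   0   0   0   0   4  11  11  11  11  11  15
  4   0   0   0   0   0   4  11  11  11  11  11  15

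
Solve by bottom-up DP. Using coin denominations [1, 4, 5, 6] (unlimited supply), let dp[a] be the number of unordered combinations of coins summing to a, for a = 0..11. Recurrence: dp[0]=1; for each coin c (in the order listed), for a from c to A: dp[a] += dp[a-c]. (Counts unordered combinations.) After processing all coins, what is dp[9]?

6

after  coin     0     1     2     3     4     5     6     7     8     9    10    11
          1     1     1     1     1     1     1     1     1     1     1     1     1
          4     1     1     1     1     2     2     2     2     3     3     3     3
          5     1     1     1     1     2     3     3     3     4     5     6     6
          6     1     1     1     1     2     3     4     4     5     6     8     9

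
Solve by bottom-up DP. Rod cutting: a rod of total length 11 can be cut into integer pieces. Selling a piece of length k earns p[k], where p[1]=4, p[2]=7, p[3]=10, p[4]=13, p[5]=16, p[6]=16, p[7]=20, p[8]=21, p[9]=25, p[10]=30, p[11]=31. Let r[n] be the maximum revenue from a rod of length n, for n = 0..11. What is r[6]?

24

   n    0    1    2    3    4    5    6    7    8    9   10   11
r[n]    0    4    8   12   16   20   24   28   32   36   40   44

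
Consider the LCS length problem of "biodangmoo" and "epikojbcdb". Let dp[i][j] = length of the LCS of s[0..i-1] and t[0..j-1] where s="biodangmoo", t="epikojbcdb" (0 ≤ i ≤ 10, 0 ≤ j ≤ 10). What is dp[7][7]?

   ''  e  p  i  k  o  j  b  c  d  b
''  0  0  0  0  0  0  0  0  0  0  0
 b  0  0  0  0  0  0  0  1  1  1  1
 i  0  0  0  1  1  1  1  1  1  1  1
 o  0  0  0  1  1  2  2  2  2  2  2
 d  0  0  0  1  1  2  2  2  2  3  3
 a  0  0  0  1  1  2  2  2  2  3  3
 n  0  0  0  1  1  2  2  2  2  3  3
 g  0  0  0  1  1  2  2  2  2  3  3
 m  0  0  0  1  1  2  2  2  2  3  3
 o  0  0  0  1  1  2  2  2  2  3  3
 o  0  0  0  1  1  2  2  2  2  3  3

2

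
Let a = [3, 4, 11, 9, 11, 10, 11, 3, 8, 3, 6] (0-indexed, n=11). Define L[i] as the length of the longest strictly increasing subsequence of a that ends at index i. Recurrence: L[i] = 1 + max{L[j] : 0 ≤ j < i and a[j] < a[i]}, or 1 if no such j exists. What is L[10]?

3

   i    0    1    2    3    4    5    6    7    8    9   10
a[i]    3    4   11    9   11   10   11    3    8    3    6
L[i]    1    2    3    3    4    4    5    1    3    1    3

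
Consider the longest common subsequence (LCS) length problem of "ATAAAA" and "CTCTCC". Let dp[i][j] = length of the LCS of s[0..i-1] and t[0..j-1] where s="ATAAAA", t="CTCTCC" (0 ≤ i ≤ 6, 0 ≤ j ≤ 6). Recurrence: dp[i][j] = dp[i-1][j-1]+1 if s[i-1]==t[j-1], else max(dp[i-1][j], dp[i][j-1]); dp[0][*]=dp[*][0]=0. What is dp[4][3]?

1

   ''  C  T  C  T  C  C
''  0  0  0  0  0  0  0
 A  0  0  0  0  0  0  0
 T  0  0  1  1  1  1  1
 A  0  0  1  1  1  1  1
 A  0  0  1  1  1  1  1
 A  0  0  1  1  1  1  1
 A  0  0  1  1  1  1  1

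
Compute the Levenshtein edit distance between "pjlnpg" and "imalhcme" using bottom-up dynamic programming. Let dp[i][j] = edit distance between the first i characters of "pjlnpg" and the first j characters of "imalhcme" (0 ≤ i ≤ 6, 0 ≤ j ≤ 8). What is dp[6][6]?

6

   ''  i  m  a  l  h  c  m  e
''  0  1  2  3  4  5  6  7  8
 p  1  1  2  3  4  5  6  7  8
 j  2  2  2  3  4  5  6  7  8
 l  3  3  3  3  3  4  5  6  7
 n  4  4  4  4  4  4  5  6  7
 p  5  5  5  5  5  5  5  6  7
 g  6  6  6  6  6  6  6  6  7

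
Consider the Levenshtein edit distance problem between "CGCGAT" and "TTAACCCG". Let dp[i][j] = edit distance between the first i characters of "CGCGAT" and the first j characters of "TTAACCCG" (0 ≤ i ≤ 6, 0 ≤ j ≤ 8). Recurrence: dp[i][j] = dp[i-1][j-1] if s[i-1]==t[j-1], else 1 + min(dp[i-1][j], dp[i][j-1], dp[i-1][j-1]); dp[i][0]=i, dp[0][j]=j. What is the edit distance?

   ''  T  T  A  A  C  C  C  G
''  0  1  2  3  4  5  6  7  8
 C  1  1  2  3  4  4  5  6  7
 G  2  2  2  3  4  5  5  6  6
 C  3  3  3  3  4  4  5  5  6
 G  4  4  4  4  4  5  5  6  5
 A  5  5  5  4  4  5  6  6  6
 T  6  5  5  5  5  5  6  7  7

7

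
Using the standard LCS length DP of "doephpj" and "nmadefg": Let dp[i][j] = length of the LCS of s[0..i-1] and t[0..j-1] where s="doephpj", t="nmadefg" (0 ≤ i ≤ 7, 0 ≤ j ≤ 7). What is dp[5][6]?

   ''  n  m  a  d  e  f  g
''  0  0  0  0  0  0  0  0
 d  0  0  0  0  1  1  1  1
 o  0  0  0  0  1  1  1  1
 e  0  0  0  0  1  2  2  2
 p  0  0  0  0  1  2  2  2
 h  0  0  0  0  1  2  2  2
 p  0  0  0  0  1  2  2  2
 j  0  0  0  0  1  2  2  2

2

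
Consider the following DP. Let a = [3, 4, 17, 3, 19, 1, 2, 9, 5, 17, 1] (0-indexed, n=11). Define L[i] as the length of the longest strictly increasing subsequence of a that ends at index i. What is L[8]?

3

   i    0    1    2    3    4    5    6    7    8    9   10
a[i]    3    4   17    3   19    1    2    9    5   17    1
L[i]    1    2    3    1    4    1    2    3    3    4    1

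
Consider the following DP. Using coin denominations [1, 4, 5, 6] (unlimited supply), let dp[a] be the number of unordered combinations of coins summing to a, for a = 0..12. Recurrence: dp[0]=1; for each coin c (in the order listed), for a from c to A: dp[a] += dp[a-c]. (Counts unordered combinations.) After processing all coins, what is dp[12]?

after  coin     0     1     2     3     4     5     6     7     8     9    10    11    12
          1     1     1     1     1     1     1     1     1     1     1     1     1     1
          4     1     1     1     1     2     2     2     2     3     3     3     3     4
          5     1     1     1     1     2     3     3     3     4     5     6     6     7
          6     1     1     1     1     2     3     4     4     5     6     8     9    11

11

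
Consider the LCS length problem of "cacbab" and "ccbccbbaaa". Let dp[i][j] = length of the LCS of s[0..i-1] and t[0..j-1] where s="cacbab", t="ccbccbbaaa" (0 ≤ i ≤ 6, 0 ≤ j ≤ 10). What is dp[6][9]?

4

   ''  c  c  b  c  c  b  b  a  a  a
''  0  0  0  0  0  0  0  0  0  0  0
 c  0  1  1  1  1  1  1  1  1  1  1
 a  0  1  1  1  1  1  1  1  2  2  2
 c  0  1  2  2  2  2  2  2  2  2  2
 b  0  1  2  3  3  3  3  3  3  3  3
 a  0  1  2  3  3  3  3  3  4  4  4
 b  0  1  2  3  3  3  4  4  4  4  4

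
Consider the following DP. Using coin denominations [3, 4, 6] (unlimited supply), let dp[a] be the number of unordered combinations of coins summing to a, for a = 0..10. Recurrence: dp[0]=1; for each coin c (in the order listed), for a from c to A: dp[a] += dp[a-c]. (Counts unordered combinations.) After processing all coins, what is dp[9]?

after  coin     0     1     2     3     4     5     6     7     8     9    10
          3     1     0     0     1     0     0     1     0     0     1     0
          4     1     0     0     1     1     0     1     1     1     1     1
          6     1     0     0     1     1     0     2     1     1     2     2

2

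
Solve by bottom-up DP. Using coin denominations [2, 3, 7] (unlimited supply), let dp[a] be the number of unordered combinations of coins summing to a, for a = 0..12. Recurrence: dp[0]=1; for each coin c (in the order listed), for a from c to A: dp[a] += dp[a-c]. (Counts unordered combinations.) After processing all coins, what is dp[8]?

after  coin     0     1     2     3     4     5     6     7     8     9    10    11    12
          2     1     0     1     0     1     0     1     0     1     0     1     0     1
          3     1     0     1     1     1     1     2     1     2     2     2     2     3
          7     1     0     1     1     1     1     2     2     2     3     3     3     4

2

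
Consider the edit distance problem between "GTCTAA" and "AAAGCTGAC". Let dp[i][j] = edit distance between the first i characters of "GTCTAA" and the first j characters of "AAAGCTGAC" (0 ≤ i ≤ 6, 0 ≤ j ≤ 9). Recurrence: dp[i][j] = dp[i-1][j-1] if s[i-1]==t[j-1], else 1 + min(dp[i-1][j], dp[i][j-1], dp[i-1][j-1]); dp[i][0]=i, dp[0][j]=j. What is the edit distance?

6

   ''  A  A  A  G  C  T  G  A  C
''  0  1  2  3  4  5  6  7  8  9
 G  1  1  2  3  3  4  5  6  7  8
 T  2  2  2  3  4  4  4  5  6  7
 C  3  3  3  3  4  4  5  5  6  6
 T  4  4  4  4  4  5  4  5  6  7
 A  5  4  4  4  5  5  5  5  5  6
 A  6  5  4  4  5  6  6  6  5  6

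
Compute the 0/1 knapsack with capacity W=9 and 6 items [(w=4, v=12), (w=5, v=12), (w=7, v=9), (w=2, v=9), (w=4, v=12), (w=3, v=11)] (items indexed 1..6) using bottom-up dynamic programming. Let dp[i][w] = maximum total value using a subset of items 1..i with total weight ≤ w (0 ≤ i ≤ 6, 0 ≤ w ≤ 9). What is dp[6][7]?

i\w   0   1   2   3   4   5   6   7   8   9
  0   0   0   0   0   0   0   0   0   0   0
  1   0   0   0   0  12  12  12  12  12  12
  2   0   0   0   0  12  12  12  12  12  24
  3   0   0   0   0  12  12  12  12  12  24
  4   0   0   9   9  12  12  21  21  21  24
  5   0   0   9   9  12  12  21  21  24  24
  6   0   0   9  11  12  20  21  23  24  32

23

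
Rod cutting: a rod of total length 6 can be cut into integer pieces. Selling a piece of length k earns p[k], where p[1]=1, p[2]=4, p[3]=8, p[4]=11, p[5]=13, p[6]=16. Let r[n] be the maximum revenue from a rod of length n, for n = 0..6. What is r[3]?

8

   n    0    1    2    3    4    5    6
r[n]    0    1    4    8   11   13   16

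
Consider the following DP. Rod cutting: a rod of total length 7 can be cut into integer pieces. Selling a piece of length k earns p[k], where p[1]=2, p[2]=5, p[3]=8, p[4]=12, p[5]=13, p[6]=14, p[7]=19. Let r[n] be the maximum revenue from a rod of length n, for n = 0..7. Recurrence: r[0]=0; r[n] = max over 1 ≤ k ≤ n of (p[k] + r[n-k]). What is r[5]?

14

   n    0    1    2    3    4    5    6    7
r[n]    0    2    5    8   12   14   17   20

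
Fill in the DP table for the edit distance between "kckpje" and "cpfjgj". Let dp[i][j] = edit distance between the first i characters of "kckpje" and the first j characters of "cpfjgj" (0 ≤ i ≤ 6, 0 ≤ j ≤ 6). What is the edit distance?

   ''  c  p  f  j  g  j
''  0  1  2  3  4  5  6
 k  1  1  2  3  4  5  6
 c  2  1  2  3  4  5  6
 k  3  2  2  3  4  5  6
 p  4  3  2  3  4  5  6
 j  5  4  3  3  3  4  5
 e  6  5  4  4  4  4  5

5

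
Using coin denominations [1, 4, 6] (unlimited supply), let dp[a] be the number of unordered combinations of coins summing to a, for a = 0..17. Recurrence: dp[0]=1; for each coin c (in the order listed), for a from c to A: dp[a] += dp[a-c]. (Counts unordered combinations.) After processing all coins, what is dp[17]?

10

after  coin     0     1     2     3     4     5     6     7     8     9    10    11    12    13    14    15    16    17
          1     1     1     1     1     1     1     1     1     1     1     1     1     1     1     1     1     1     1
          4     1     1     1     1     2     2     2     2     3     3     3     3     4     4     4     4     5     5
          6     1     1     1     1     2     2     3     3     4     4     5     5     7     7     8     8    10    10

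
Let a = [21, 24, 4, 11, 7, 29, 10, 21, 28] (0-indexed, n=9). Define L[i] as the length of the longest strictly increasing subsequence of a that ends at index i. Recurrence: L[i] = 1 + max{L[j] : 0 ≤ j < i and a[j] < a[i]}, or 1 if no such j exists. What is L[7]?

   i    0    1    2    3    4    5    6    7    8
a[i]   21   24    4   11    7   29   10   21   28
L[i]    1    2    1    2    2    3    3    4    5

4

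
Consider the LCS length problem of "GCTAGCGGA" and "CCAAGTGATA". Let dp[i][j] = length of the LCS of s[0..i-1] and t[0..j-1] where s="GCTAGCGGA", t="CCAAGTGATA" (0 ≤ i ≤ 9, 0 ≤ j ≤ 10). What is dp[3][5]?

1

   ''  C  C  A  A  G  T  G  A  T  A
''  0  0  0  0  0  0  0  0  0  0  0
 G  0  0  0  0  0  1  1  1  1  1  1
 C  0  1  1  1  1  1  1  1  1  1  1
 T  0  1  1  1  1  1  2  2  2  2  2
 A  0  1  1  2  2  2  2  2  3  3  3
 G  0  1  1  2  2  3  3  3  3  3  3
 C  0  1  2  2  2  3  3  3  3  3  3
 G  0  1  2  2  2  3  3  4  4  4  4
 G  0  1  2  2  2  3  3  4  4  4  4
 A  0  1  2  3  3  3  3  4  5  5  5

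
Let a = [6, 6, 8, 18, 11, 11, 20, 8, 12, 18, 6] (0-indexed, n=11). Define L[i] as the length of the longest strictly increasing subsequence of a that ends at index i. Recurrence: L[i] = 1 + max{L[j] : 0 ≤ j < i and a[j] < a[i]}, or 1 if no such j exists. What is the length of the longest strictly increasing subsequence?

5

   i    0    1    2    3    4    5    6    7    8    9   10
a[i]    6    6    8   18   11   11   20    8   12   18    6
L[i]    1    1    2    3    3    3    4    2    4    5    1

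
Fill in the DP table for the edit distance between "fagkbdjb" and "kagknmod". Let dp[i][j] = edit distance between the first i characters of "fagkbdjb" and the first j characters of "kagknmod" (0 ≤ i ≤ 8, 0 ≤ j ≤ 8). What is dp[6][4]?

3

   ''  k  a  g  k  n  m  o  d
''  0  1  2  3  4  5  6  7  8
 f  1  1  2  3  4  5  6  7  8
 a  2  2  1  2  3  4  5  6  7
 g  3  3  2  1  2  3  4  5  6
 k  4  3  3  2  1  2  3  4  5
 b  5  4  4  3  2  2  3  4  5
 d  6  5  5  4  3  3  3  4  4
 j  7  6  6  5  4  4  4  4  5
 b  8  7  7  6  5  5  5  5  5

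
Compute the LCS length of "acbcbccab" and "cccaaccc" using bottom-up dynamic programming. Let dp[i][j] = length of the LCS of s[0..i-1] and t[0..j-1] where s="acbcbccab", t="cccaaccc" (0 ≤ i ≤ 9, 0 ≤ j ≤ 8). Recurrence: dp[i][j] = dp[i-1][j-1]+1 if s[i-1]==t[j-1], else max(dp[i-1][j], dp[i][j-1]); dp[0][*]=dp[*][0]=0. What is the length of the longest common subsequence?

4

   ''  c  c  c  a  a  c  c  c
''  0  0  0  0  0  0  0  0  0
 a  0  0  0  0  1  1  1  1  1
 c  0  1  1  1  1  1  2  2  2
 b  0  1  1  1  1  1  2  2  2
 c  0  1  2  2  2  2  2  3  3
 b  0  1  2  2  2  2  2  3  3
 c  0  1  2  3  3  3  3  3  4
 c  0  1  2  3  3  3  4  4  4
 a  0  1  2  3  4  4  4  4  4
 b  0  1  2  3  4  4  4  4  4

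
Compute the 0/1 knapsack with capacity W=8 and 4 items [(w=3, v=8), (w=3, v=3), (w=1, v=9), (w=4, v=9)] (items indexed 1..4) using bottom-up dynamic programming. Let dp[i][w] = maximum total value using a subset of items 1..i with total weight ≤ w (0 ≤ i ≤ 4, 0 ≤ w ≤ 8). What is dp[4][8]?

26

i\w   0   1   2   3   4   5   6   7   8
  0   0   0   0   0   0   0   0   0   0
  1   0   0   0   8   8   8   8   8   8
  2   0   0   0   8   8   8  11  11  11
  3   0   9   9   9  17  17  17  20  20
  4   0   9   9   9  17  18  18  20  26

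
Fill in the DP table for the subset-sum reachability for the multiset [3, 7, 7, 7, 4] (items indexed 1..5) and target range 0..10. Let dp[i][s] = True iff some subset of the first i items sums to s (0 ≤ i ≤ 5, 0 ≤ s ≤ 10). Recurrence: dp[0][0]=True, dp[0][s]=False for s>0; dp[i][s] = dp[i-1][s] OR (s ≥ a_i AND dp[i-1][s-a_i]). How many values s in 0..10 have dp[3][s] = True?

4

i\s   0   1   2   3   4   5   6   7   8   9  10
  0   T   F   F   F   F   F   F   F   F   F   F
  1   T   F   F   T   F   F   F   F   F   F   F
  2   T   F   F   T   F   F   F   T   F   F   T
  3   T   F   F   T   F   F   F   T   F   F   T
  4   T   F   F   T   F   F   F   T   F   F   T
  5   T   F   F   T   T   F   F   T   F   F   T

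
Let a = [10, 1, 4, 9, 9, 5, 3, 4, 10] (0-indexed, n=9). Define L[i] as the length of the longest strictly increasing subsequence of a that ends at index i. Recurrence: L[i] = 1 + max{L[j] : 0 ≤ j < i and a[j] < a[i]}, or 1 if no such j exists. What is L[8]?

   i    0    1    2    3    4    5    6    7    8
a[i]   10    1    4    9    9    5    3    4   10
L[i]    1    1    2    3    3    3    2    3    4

4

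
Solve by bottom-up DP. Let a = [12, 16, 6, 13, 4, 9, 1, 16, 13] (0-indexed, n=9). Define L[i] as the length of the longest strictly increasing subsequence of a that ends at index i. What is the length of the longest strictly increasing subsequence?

   i    0    1    2    3    4    5    6    7    8
a[i]   12   16    6   13    4    9    1   16   13
L[i]    1    2    1    2    1    2    1    3    3

3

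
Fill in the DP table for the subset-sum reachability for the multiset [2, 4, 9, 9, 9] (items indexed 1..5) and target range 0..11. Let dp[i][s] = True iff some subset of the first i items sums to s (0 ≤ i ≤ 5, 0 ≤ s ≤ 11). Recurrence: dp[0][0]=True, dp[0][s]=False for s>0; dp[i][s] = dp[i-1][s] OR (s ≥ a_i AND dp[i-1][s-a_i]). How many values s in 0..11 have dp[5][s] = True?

i\s   0   1   2   3   4   5   6   7   8   9  10  11
  0   T   F   F   F   F   F   F   F   F   F   F   F
  1   T   F   T   F   F   F   F   F   F   F   F   F
  2   T   F   T   F   T   F   T   F   F   F   F   F
  3   T   F   T   F   T   F   T   F   F   T   F   T
  4   T   F   T   F   T   F   T   F   F   T   F   T
  5   T   F   T   F   T   F   T   F   F   T   F   T

6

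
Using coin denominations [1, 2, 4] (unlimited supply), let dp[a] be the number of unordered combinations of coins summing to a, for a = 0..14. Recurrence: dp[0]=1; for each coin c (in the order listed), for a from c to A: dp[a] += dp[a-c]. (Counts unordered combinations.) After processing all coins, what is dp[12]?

16

after  coin     0     1     2     3     4     5     6     7     8     9    10    11    12    13    14
          1     1     1     1     1     1     1     1     1     1     1     1     1     1     1     1
          2     1     1     2     2     3     3     4     4     5     5     6     6     7     7     8
          4     1     1     2     2     4     4     6     6     9     9    12    12    16    16    20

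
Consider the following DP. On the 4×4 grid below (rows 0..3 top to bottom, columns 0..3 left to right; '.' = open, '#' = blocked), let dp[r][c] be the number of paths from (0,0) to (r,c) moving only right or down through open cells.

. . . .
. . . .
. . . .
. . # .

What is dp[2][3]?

10

r\c   0   1   2   3
  0   1   1   1   1
  1   1   2   3   4
  2   1   3   6  10
  3   1   4   0  10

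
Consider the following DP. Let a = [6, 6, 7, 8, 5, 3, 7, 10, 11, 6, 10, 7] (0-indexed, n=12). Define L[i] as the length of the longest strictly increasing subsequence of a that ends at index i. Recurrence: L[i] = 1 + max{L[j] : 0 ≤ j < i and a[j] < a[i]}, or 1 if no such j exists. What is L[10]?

   i    0    1    2    3    4    5    6    7    8    9   10   11
a[i]    6    6    7    8    5    3    7   10   11    6   10    7
L[i]    1    1    2    3    1    1    2    4    5    2    4    3

4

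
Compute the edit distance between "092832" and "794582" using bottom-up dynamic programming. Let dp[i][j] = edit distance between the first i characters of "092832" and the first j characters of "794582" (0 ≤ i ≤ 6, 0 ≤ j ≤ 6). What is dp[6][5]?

5

   ''  7  9  4  5  8  2
''  0  1  2  3  4  5  6
 0  1  1  2  3  4  5  6
 9  2  2  1  2  3  4  5
 2  3  3  2  2  3  4  4
 8  4  4  3  3  3  3  4
 3  5  5  4  4  4  4  4
 2  6  6  5  5  5  5  4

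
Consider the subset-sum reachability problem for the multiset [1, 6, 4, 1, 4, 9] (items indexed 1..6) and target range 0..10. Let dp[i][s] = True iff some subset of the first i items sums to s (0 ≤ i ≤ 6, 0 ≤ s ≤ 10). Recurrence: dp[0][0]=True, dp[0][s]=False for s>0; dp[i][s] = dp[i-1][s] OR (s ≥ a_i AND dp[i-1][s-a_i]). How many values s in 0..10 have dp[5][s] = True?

10

i\s   0   1   2   3   4   5   6   7   8   9  10
  0   T   F   F   F   F   F   F   F   F   F   F
  1   T   T   F   F   F   F   F   F   F   F   F
  2   T   T   F   F   F   F   T   T   F   F   F
  3   T   T   F   F   T   T   T   T   F   F   T
  4   T   T   T   F   T   T   T   T   T   F   T
  5   T   T   T   F   T   T   T   T   T   T   T
  6   T   T   T   F   T   T   T   T   T   T   T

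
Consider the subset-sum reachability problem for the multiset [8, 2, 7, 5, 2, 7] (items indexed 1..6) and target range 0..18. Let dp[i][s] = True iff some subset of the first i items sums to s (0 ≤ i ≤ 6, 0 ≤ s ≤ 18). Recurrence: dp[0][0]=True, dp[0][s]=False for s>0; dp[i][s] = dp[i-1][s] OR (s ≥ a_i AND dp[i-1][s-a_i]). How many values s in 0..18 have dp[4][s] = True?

12

i\s   0   1   2   3   4   5   6   7   8   9  10  11  12  13  14  15  16  17  18
  0   T   F   F   F   F   F   F   F   F   F   F   F   F   F   F   F   F   F   F
  1   T   F   F   F   F   F   F   F   T   F   F   F   F   F   F   F   F   F   F
  2   T   F   T   F   F   F   F   F   T   F   T   F   F   F   F   F   F   F   F
  3   T   F   T   F   F   F   F   T   T   T   T   F   F   F   F   T   F   T   F
  4   T   F   T   F   F   T   F   T   T   T   T   F   T   T   T   T   F   T   F
  5   T   F   T   F   T   T   F   T   T   T   T   T   T   T   T   T   T   T   F
  6   T   F   T   F   T   T   F   T   T   T   T   T   T   T   T   T   T   T   T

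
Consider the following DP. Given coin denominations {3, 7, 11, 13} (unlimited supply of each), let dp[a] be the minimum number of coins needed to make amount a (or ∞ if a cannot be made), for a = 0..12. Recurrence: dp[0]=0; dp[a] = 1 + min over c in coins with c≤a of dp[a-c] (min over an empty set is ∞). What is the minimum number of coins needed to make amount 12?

4

 a  0  1  2  3  4  5  6  7  8  9 10 11 12
dp  0  -  -  1  -  -  2  1  -  3  2  1  4
(- denotes ∞ / unreachable)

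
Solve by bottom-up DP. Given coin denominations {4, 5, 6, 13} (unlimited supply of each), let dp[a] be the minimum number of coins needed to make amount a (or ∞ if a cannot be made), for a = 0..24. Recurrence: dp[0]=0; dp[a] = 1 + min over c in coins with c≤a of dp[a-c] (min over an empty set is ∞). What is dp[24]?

 a  0  1  2  3  4  5  6  7  8  9 10 11 12 13 14 15 16 17 18 19 20 21 22 23 24
dp  0  -  -  -  1  1  1  -  2  2  2  2  2  1  3  3  3  2  2  2  4  3  3  3  3
(- denotes ∞ / unreachable)

3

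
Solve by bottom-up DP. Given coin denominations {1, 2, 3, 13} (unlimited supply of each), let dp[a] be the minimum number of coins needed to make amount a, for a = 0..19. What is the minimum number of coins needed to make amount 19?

 a  0  1  2  3  4  5  6  7  8  9 10 11 12 13 14 15 16 17 18 19
dp  0  1  1  1  2  2  2  3  3  3  4  4  4  1  2  2  2  3  3  3

3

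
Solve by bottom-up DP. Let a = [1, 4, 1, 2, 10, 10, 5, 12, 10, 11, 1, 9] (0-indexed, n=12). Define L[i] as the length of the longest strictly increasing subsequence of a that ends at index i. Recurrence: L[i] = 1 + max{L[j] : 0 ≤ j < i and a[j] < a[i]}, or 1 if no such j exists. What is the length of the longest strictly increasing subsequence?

5

   i    0    1    2    3    4    5    6    7    8    9   10   11
a[i]    1    4    1    2   10   10    5   12   10   11    1    9
L[i]    1    2    1    2    3    3    3    4    4    5    1    4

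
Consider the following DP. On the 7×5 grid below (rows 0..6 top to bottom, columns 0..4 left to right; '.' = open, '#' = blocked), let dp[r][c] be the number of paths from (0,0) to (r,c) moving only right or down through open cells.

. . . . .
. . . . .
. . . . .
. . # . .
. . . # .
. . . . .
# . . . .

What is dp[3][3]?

r\c   0   1   2   3   4
  0   1   1   1   1   1
  1   1   2   3   4   5
  2   1   3   6  10  15
  3   1   4   0  10  25
  4   1   5   5   0  25
  5   1   6  11  11  36
  6   0   6  17  28  64

10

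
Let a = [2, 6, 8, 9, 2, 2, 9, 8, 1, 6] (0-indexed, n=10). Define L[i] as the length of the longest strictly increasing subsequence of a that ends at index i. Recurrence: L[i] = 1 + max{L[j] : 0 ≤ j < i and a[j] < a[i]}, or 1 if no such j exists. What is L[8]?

   i    0    1    2    3    4    5    6    7    8    9
a[i]    2    6    8    9    2    2    9    8    1    6
L[i]    1    2    3    4    1    1    4    3    1    2

1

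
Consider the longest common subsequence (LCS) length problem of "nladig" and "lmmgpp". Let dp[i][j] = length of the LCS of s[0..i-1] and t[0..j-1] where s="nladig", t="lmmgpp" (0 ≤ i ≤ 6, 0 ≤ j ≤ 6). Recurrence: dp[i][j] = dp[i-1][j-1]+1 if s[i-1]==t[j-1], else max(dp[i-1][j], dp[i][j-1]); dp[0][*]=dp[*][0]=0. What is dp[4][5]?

1

   ''  l  m  m  g  p  p
''  0  0  0  0  0  0  0
 n  0  0  0  0  0  0  0
 l  0  1  1  1  1  1  1
 a  0  1  1  1  1  1  1
 d  0  1  1  1  1  1  1
 i  0  1  1  1  1  1  1
 g  0  1  1  1  2  2  2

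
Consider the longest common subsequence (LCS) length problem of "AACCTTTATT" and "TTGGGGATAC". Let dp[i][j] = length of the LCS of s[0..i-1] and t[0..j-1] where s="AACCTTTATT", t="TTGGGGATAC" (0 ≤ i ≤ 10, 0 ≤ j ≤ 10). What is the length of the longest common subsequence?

   ''  T  T  G  G  G  G  A  T  A  C
''  0  0  0  0  0  0  0  0  0  0  0
 A  0  0  0  0  0  0  0  1  1  1  1
 A  0  0  0  0  0  0  0  1  1  2  2
 C  0  0  0  0  0  0  0  1  1  2  3
 C  0  0  0  0  0  0  0  1  1  2  3
 T  0  1  1  1  1  1  1  1  2  2  3
 T  0  1  2  2  2  2  2  2  2  2  3
 T  0  1  2  2  2  2  2  2  3  3  3
 A  0  1  2  2  2  2  2  3  3  4  4
 T  0  1  2  2  2  2  2  3  4  4  4
 T  0  1  2  2  2  2  2  3  4  4  4

4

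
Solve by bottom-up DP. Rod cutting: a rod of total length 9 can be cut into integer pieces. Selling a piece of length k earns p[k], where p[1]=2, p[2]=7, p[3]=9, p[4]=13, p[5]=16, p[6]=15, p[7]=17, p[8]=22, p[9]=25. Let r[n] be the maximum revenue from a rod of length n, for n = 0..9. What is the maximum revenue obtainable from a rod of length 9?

30

   n    0    1    2    3    4    5    6    7    8    9
r[n]    0    2    7    9   14   16   21   23   28   30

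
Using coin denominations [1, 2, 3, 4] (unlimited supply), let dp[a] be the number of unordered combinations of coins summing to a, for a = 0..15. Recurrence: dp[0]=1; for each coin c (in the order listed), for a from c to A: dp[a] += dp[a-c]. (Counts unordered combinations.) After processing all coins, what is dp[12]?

34

after  coin     0     1     2     3     4     5     6     7     8     9    10    11    12    13    14    15
          1     1     1     1     1     1     1     1     1     1     1     1     1     1     1     1     1
          2     1     1     2     2     3     3     4     4     5     5     6     6     7     7     8     8
          3     1     1     2     3     4     5     7     8    10    12    14    16    19    21    24    27
          4     1     1     2     3     5     6     9    11    15    18    23    27    34    39    47    54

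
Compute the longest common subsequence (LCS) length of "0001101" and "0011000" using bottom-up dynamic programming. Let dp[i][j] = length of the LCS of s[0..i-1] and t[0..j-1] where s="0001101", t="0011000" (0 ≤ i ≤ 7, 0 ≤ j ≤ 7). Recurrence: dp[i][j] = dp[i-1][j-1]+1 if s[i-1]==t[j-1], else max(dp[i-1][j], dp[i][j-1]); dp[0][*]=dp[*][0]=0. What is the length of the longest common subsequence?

5

   ''  0  0  1  1  0  0  0
''  0  0  0  0  0  0  0  0
 0  0  1  1  1  1  1  1  1
 0  0  1  2  2  2  2  2  2
 0  0  1  2  2  2  3  3  3
 1  0  1  2  3  3  3  3  3
 1  0  1  2  3  4  4  4  4
 0  0  1  2  3  4  5  5  5
 1  0  1  2  3  4  5  5  5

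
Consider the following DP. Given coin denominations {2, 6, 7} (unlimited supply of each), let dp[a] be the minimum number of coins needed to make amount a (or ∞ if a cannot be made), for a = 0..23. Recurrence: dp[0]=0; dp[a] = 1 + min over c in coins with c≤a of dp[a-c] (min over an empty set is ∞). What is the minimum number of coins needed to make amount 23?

4

 a  0  1  2  3  4  5  6  7  8  9 10 11 12 13 14 15 16 17 18 19 20 21 22 23
dp  0  -  1  -  2  -  1  1  2  2  3  3  2  2  2  3  3  4  3  3  3  3  4  4
(- denotes ∞ / unreachable)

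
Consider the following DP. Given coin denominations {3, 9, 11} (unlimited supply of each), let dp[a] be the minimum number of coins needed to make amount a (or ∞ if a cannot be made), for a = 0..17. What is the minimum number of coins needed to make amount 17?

 a  0  1  2  3  4  5  6  7  8  9 10 11 12 13 14 15 16 17
dp  0  -  -  1  -  -  2  -  -  1  -  1  2  -  2  3  -  3
(- denotes ∞ / unreachable)

3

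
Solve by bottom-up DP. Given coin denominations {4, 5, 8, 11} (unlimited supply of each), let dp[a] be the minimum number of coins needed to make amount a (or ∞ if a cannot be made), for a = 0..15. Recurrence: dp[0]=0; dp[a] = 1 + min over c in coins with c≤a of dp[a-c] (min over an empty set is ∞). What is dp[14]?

3

 a  0  1  2  3  4  5  6  7  8  9 10 11 12 13 14 15
dp  0  -  -  -  1  1  -  -  1  2  2  1  2  2  3  2
(- denotes ∞ / unreachable)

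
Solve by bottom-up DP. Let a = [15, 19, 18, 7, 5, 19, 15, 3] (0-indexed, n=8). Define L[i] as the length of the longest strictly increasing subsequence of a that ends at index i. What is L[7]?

   i    0    1    2    3    4    5    6    7
a[i]   15   19   18    7    5   19   15    3
L[i]    1    2    2    1    1    3    2    1

1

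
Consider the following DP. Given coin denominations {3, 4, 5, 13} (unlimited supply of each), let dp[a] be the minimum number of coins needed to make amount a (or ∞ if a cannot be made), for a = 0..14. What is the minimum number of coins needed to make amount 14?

3

 a  0  1  2  3  4  5  6  7  8  9 10 11 12 13 14
dp  0  -  -  1  1  1  2  2  2  2  2  3  3  1  3
(- denotes ∞ / unreachable)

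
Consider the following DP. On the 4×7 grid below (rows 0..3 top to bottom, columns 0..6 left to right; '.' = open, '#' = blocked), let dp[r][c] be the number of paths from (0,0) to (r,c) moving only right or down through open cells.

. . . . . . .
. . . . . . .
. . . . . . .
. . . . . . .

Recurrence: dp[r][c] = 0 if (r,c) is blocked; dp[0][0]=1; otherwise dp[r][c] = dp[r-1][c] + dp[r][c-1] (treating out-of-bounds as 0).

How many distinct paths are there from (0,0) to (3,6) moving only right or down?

r\c   0   1   2   3   4   5   6
  0   1   1   1   1   1   1   1
  1   1   2   3   4   5   6   7
  2   1   3   6  10  15  21  28
  3   1   4  10  20  35  56  84

84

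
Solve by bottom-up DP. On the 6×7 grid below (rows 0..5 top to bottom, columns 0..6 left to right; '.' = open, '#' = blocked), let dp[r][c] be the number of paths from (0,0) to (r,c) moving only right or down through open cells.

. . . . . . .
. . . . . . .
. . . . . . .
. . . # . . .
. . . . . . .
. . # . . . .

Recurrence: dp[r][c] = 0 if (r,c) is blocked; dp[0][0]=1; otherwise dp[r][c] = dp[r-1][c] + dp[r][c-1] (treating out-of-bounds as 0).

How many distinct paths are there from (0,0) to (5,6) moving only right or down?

r\c   0   1   2   3   4   5   6
  0   1   1   1   1   1   1   1
  1   1   2   3   4   5   6   7
  2   1   3   6  10  15  21  28
  3   1   4  10   0  15  36  64
  4   1   5  15  15  30  66 130
  5   1   6   0  15  45 111 241

241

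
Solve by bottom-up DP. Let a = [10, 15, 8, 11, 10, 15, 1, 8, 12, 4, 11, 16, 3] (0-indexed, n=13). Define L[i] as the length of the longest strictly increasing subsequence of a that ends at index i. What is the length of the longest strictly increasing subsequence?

4

   i    0    1    2    3    4    5    6    7    8    9   10   11   12
a[i]   10   15    8   11   10   15    1    8   12    4   11   16    3
L[i]    1    2    1    2    2    3    1    2    3    2    3    4    2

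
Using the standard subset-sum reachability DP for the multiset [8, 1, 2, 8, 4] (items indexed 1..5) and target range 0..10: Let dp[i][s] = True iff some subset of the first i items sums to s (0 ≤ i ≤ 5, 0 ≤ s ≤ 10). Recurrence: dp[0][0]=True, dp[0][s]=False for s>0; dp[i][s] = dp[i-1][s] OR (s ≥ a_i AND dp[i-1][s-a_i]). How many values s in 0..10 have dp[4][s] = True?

i\s   0   1   2   3   4   5   6   7   8   9  10
  0   T   F   F   F   F   F   F   F   F   F   F
  1   T   F   F   F   F   F   F   F   T   F   F
  2   T   T   F   F   F   F   F   F   T   T   F
  3   T   T   T   T   F   F   F   F   T   T   T
  4   T   T   T   T   F   F   F   F   T   T   T
  5   T   T   T   T   T   T   T   T   T   T   T

7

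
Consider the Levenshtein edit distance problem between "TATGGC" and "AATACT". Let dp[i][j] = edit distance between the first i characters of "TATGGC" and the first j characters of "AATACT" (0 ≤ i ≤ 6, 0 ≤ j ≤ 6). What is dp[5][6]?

4

   ''  A  A  T  A  C  T
''  0  1  2  3  4  5  6
 T  1  1  2  2  3  4  5
 A  2  1  1  2  2  3  4
 T  3  2  2  1  2  3  3
 G  4  3  3  2  2  3  4
 G  5  4  4  3  3  3  4
 C  6  5  5  4  4  3  4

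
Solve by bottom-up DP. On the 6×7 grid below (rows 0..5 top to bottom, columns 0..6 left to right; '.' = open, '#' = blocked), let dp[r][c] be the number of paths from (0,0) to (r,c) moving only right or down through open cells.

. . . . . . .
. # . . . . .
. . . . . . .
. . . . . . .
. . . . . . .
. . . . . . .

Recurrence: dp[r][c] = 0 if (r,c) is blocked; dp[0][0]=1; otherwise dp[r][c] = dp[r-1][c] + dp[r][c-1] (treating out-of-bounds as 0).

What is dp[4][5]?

r\c   0   1   2   3   4   5   6
  0   1   1   1   1   1   1   1
  1   1   0   1   2   3   4   5
  2   1   1   2   4   7  11  16
  3   1   2   4   8  15  26  42
  4   1   3   7  15  30  56  98
  5   1   4  11  26  56 112 210

56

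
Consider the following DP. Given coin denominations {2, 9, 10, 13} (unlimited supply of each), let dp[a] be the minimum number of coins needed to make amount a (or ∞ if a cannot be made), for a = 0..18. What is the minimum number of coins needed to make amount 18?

2

 a  0  1  2  3  4  5  6  7  8  9 10 11 12 13 14 15 16 17 18
dp  0  -  1  -  2  -  3  -  4  1  1  2  2  1  3  2  4  3  2
(- denotes ∞ / unreachable)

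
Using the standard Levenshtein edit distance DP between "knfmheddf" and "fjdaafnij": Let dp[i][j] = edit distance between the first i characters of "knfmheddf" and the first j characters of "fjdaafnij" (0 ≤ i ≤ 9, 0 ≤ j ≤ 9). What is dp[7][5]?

   ''  f  j  d  a  a  f  n  i  j
''  0  1  2  3  4  5  6  7  8  9
 k  1  1  2  3  4  5  6  7  8  9
 n  2  2  2  3  4  5  6  6  7  8
 f  3  2  3  3  4  5  5  6  7  8
 m  4  3  3  4  4  5  6  6  7  8
 h  5  4  4  4  5  5  6  7  7  8
 e  6  5  5  5  5  6  6  7  8  8
 d  7  6  6  5  6  6  7  7  8  9
 d  8  7  7  6  6  7  7  8  8  9
 f  9  8  8  7  7  7  7  8  9  9

6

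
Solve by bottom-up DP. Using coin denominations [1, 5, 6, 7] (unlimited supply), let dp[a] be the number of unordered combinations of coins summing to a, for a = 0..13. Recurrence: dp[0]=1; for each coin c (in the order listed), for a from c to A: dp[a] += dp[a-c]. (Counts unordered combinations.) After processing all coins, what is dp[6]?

3

after  coin     0     1     2     3     4     5     6     7     8     9    10    11    12    13
          1     1     1     1     1     1     1     1     1     1     1     1     1     1     1
          5     1     1     1     1     1     2     2     2     2     2     3     3     3     3
          6     1     1     1     1     1     2     3     3     3     3     4     5     6     6
          7     1     1     1     1     1     2     3     4     4     4     5     6     8     9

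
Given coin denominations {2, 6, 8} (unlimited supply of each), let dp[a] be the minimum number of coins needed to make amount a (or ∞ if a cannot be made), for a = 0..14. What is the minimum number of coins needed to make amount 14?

 a  0  1  2  3  4  5  6  7  8  9 10 11 12 13 14
dp  0  -  1  -  2  -  1  -  1  -  2  -  2  -  2
(- denotes ∞ / unreachable)

2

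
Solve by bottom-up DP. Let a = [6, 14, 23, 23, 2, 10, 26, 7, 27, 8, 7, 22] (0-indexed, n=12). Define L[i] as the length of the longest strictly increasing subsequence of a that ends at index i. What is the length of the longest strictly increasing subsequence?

   i    0    1    2    3    4    5    6    7    8    9   10   11
a[i]    6   14   23   23    2   10   26    7   27    8    7   22
L[i]    1    2    3    3    1    2    4    2    5    3    2    4

5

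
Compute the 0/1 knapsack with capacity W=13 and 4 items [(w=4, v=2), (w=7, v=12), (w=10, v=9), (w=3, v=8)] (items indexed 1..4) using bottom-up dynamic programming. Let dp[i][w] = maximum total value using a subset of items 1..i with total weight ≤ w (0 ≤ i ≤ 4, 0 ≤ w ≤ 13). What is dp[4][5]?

i\w   0   1   2   3   4   5   6   7   8   9  10  11  12  13
  0   0   0   0   0   0   0   0   0   0   0   0   0   0   0
  1   0   0   0   0   2   2   2   2   2   2   2   2   2   2
  2   0   0   0   0   2   2   2  12  12  12  12  14  14  14
  3   0   0   0   0   2   2   2  12  12  12  12  14  14  14
  4   0   0   0   8   8   8   8  12  12  12  20  20  20  20

8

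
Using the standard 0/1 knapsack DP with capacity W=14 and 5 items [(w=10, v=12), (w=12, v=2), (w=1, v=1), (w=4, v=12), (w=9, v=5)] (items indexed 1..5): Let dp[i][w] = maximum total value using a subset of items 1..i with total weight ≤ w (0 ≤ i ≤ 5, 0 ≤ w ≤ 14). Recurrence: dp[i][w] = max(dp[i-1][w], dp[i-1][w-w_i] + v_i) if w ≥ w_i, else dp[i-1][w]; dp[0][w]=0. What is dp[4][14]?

24

i\w   0   1   2   3   4   5   6   7   8   9  10  11  12  13  14
  0   0   0   0   0   0   0   0   0   0   0   0   0   0   0   0
  1   0   0   0   0   0   0   0   0   0   0  12  12  12  12  12
  2   0   0   0   0   0   0   0   0   0   0  12  12  12  12  12
  3   0   1   1   1   1   1   1   1   1   1  12  13  13  13  13
  4   0   1   1   1  12  13  13  13  13  13  13  13  13  13  24
  5   0   1   1   1  12  13  13  13  13  13  13  13  13  17  24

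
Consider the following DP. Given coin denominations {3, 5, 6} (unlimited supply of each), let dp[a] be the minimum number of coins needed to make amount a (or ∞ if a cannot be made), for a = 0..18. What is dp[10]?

2

 a  0  1  2  3  4  5  6  7  8  9 10 11 12 13 14 15 16 17 18
dp  0  -  -  1  -  1  1  -  2  2  2  2  2  3  3  3  3  3  3
(- denotes ∞ / unreachable)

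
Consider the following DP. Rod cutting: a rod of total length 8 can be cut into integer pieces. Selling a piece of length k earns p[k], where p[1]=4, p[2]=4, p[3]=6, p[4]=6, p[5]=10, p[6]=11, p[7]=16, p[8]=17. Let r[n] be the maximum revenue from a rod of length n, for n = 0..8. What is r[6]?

   n    0    1    2    3    4    5    6    7    8
r[n]    0    4    8   12   16   20   24   28   32

24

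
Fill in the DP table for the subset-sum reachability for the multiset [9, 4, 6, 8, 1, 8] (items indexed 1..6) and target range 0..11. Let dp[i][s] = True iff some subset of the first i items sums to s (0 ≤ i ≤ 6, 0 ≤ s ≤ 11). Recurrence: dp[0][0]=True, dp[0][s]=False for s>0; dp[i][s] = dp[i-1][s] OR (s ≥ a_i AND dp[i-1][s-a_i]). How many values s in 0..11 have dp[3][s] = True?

5

i\s   0   1   2   3   4   5   6   7   8   9  10  11
  0   T   F   F   F   F   F   F   F   F   F   F   F
  1   T   F   F   F   F   F   F   F   F   T   F   F
  2   T   F   F   F   T   F   F   F   F   T   F   F
  3   T   F   F   F   T   F   T   F   F   T   T   F
  4   T   F   F   F   T   F   T   F   T   T   T   F
  5   T   T   F   F   T   T   T   T   T   T   T   T
  6   T   T   F   F   T   T   T   T   T   T   T   T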